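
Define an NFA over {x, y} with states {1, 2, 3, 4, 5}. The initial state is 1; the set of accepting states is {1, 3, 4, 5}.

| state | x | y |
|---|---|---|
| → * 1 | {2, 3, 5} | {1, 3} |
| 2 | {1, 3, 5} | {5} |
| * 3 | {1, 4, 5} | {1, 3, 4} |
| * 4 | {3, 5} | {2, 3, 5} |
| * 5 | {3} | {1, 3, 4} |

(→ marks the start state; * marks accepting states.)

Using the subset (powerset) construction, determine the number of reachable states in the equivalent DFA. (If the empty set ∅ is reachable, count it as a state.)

Start state of the DFA: {1}.
{1} --x--> {2, 3, 5}  [new]
{1} --y--> {1, 3}  [new]
{2, 3, 5} --x--> {1, 3, 4, 5}  [new]
{2, 3, 5} --y--> {1, 3, 4, 5}  [seen]
{1, 3} --x--> {1, 2, 3, 4, 5}  [new]
{1, 3} --y--> {1, 3, 4}  [new]
{1, 3, 4, 5} --x--> {1, 2, 3, 4, 5}  [seen]
{1, 3, 4, 5} --y--> {1, 2, 3, 4, 5}  [seen]
{1, 2, 3, 4, 5} --x--> {1, 2, 3, 4, 5}  [seen]
{1, 2, 3, 4, 5} --y--> {1, 2, 3, 4, 5}  [seen]
{1, 3, 4} --x--> {1, 2, 3, 4, 5}  [seen]
{1, 3, 4} --y--> {1, 2, 3, 4, 5}  [seen]
Reachable DFA states: {1}, {2, 3, 5}, {1, 3}, {1, 3, 4, 5}, {1, 2, 3, 4, 5}, {1, 3, 4}.

6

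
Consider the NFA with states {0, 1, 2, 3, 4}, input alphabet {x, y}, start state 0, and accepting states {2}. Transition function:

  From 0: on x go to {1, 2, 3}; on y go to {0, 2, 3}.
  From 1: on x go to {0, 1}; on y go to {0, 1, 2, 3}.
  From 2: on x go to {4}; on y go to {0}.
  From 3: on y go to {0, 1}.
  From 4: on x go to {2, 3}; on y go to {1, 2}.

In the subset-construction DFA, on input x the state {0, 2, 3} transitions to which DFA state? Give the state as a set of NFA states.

{1, 2, 3, 4}

δ(0,x) = {1, 2, 3}; δ(2,x) = {4}; δ(3,x) = ∅.
Union: {1, 2, 3, 4}.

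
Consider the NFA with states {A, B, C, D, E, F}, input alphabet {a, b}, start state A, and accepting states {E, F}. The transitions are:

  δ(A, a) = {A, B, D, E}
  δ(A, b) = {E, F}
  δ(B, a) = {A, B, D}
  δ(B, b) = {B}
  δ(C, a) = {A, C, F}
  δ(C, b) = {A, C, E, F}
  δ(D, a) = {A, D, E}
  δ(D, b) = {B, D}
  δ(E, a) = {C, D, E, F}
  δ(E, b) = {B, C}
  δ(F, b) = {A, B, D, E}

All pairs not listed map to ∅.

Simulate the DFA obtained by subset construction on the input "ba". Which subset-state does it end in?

{C, D, E, F}

Start: {A}.
δ(A,b) = {E, F}.
Union: {E, F}.
After b: {E, F}.
δ(E,a) = {C, D, E, F}; δ(F,a) = ∅.
Union: {C, D, E, F}.
After a: {C, D, E, F}.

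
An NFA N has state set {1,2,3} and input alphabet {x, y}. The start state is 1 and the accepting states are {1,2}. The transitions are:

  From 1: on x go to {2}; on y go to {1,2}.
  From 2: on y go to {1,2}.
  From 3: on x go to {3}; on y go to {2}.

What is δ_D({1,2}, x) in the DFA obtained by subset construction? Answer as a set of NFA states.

δ(1,x) = {2}; δ(2,x) = ∅.
Union: {2}.

{2}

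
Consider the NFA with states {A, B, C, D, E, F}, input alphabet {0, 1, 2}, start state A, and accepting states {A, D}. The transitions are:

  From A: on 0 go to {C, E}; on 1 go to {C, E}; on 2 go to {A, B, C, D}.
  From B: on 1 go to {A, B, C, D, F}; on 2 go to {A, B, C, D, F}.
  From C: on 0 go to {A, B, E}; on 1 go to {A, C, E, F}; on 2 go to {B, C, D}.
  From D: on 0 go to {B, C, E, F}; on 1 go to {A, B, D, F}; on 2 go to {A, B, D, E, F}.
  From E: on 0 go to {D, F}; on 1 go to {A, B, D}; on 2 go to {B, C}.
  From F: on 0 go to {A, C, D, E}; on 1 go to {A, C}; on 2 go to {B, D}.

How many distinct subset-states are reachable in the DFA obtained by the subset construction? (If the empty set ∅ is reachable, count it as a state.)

8

Start state of the DFA: {A}.
{A} --0--> {C, E}  [new]
{A} --1--> {C, E}  [seen]
{A} --2--> {A, B, C, D}  [new]
{C, E} --0--> {A, B, D, E, F}  [new]
{C, E} --1--> {A, B, C, D, E, F}  [new]
{C, E} --2--> {B, C, D}  [new]
{A, B, C, D} --0--> {A, B, C, E, F}  [new]
{A, B, C, D} --1--> {A, B, C, D, E, F}  [seen]
{A, B, C, D} --2--> {A, B, C, D, E, F}  [seen]
{A, B, D, E, F} --0--> {A, B, C, D, E, F}  [seen]
{A, B, D, E, F} --1--> {A, B, C, D, E, F}  [seen]
{A, B, D, E, F} --2--> {A, B, C, D, E, F}  [seen]
{A, B, C, D, E, F} --0--> {A, B, C, D, E, F}  [seen]
{A, B, C, D, E, F} --1--> {A, B, C, D, E, F}  [seen]
{A, B, C, D, E, F} --2--> {A, B, C, D, E, F}  [seen]
{B, C, D} --0--> {A, B, C, E, F}  [seen]
{B, C, D} --1--> {A, B, C, D, E, F}  [seen]
{B, C, D} --2--> {A, B, C, D, E, F}  [seen]
{A, B, C, E, F} --0--> {A, B, C, D, E, F}  [seen]
{A, B, C, E, F} --1--> {A, B, C, D, E, F}  [seen]
{A, B, C, E, F} --2--> {A, B, C, D, F}  [new]
{A, B, C, D, F} --0--> {A, B, C, D, E, F}  [seen]
{A, B, C, D, F} --1--> {A, B, C, D, E, F}  [seen]
{A, B, C, D, F} --2--> {A, B, C, D, E, F}  [seen]
Reachable DFA states: {A}, {C, E}, {A, B, C, D}, {A, B, D, E, F}, {A, B, C, D, E, F}, {B, C, D}, {A, B, C, E, F}, {A, B, C, D, F}.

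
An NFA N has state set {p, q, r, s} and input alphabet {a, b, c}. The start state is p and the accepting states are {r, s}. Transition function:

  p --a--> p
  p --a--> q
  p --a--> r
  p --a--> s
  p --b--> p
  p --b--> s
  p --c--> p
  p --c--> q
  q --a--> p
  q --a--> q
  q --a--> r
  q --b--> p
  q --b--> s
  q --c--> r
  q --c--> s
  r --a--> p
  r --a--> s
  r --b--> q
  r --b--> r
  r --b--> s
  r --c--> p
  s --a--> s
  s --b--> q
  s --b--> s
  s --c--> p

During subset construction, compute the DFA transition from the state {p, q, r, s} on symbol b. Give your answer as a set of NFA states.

{p, q, r, s}

δ(p,b) = {p, s}; δ(q,b) = {p, s}; δ(r,b) = {q, r, s}; δ(s,b) = {q, s}.
Union: {p, q, r, s}.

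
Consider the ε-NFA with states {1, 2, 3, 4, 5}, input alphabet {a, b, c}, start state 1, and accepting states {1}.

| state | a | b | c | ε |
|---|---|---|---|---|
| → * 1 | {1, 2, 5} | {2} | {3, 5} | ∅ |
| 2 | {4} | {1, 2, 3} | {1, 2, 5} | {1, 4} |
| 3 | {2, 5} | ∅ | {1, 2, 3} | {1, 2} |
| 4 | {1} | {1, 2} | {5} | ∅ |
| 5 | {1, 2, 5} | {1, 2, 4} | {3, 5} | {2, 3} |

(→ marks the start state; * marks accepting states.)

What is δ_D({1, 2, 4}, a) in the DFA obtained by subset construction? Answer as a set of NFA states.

{1, 2, 3, 4, 5}

δ(1,a) = {1, 2, 5}; δ(2,a) = {4}; δ(4,a) = {1}.
Union: {1, 2, 4, 5}.
ε-closure gives {1, 2, 3, 4, 5}.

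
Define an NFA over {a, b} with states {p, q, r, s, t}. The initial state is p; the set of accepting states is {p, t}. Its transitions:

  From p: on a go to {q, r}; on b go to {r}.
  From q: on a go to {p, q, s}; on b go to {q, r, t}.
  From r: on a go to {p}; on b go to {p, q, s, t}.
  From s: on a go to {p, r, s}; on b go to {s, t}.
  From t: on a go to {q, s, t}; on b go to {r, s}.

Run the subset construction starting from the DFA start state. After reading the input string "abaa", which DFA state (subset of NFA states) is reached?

{p, q, r, s, t}

Start: {p}.
δ(p,a) = {q, r}.
Union: {q, r}.
After a: {q, r}.
δ(q,b) = {q, r, t}; δ(r,b) = {p, q, s, t}.
Union: {p, q, r, s, t}.
After b: {p, q, r, s, t}.
δ(p,a) = {q, r}; δ(q,a) = {p, q, s}; δ(r,a) = {p}; δ(s,a) = {p, r, s}; δ(t,a) = {q, s, t}.
Union: {p, q, r, s, t}.
After a: {p, q, r, s, t}.
δ(p,a) = {q, r}; δ(q,a) = {p, q, s}; δ(r,a) = {p}; δ(s,a) = {p, r, s}; δ(t,a) = {q, s, t}.
Union: {p, q, r, s, t}.
After a: {p, q, r, s, t}.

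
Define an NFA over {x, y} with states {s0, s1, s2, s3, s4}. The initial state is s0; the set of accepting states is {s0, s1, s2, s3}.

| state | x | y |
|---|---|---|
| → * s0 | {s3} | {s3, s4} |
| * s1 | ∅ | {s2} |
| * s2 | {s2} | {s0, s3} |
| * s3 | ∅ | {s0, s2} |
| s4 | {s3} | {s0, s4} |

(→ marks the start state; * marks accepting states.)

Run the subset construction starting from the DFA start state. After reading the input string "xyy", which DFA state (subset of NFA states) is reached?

Start: {s0}.
δ(s0,x) = {s3}.
Union: {s3}.
After x: {s3}.
δ(s3,y) = {s0, s2}.
Union: {s0, s2}.
After y: {s0, s2}.
δ(s0,y) = {s3, s4}; δ(s2,y) = {s0, s3}.
Union: {s0, s3, s4}.
After y: {s0, s3, s4}.

{s0, s3, s4}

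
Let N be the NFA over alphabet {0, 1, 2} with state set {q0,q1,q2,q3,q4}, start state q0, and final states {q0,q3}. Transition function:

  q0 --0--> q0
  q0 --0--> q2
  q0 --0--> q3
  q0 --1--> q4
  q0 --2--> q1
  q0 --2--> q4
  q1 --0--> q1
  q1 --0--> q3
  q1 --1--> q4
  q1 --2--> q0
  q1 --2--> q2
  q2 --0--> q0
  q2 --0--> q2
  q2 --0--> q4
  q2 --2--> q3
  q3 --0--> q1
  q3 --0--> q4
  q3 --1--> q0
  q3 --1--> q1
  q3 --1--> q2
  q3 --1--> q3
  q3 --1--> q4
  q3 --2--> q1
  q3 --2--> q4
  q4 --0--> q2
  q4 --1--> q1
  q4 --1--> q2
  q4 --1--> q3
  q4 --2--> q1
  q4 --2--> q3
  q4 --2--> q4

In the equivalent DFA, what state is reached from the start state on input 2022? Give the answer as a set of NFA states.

{q0,q1,q2,q3,q4}

Start: {q0}.
δ(q0,2) = {q1,q4}.
Union: {q1,q4}.
After 2: {q1,q4}.
δ(q1,0) = {q1,q3}; δ(q4,0) = {q2}.
Union: {q1,q2,q3}.
After 0: {q1,q2,q3}.
δ(q1,2) = {q0,q2}; δ(q2,2) = {q3}; δ(q3,2) = {q1,q4}.
Union: {q0,q1,q2,q3,q4}.
After 2: {q0,q1,q2,q3,q4}.
δ(q0,2) = {q1,q4}; δ(q1,2) = {q0,q2}; δ(q2,2) = {q3}; δ(q3,2) = {q1,q4}; δ(q4,2) = {q1,q3,q4}.
Union: {q0,q1,q2,q3,q4}.
After 2: {q0,q1,q2,q3,q4}.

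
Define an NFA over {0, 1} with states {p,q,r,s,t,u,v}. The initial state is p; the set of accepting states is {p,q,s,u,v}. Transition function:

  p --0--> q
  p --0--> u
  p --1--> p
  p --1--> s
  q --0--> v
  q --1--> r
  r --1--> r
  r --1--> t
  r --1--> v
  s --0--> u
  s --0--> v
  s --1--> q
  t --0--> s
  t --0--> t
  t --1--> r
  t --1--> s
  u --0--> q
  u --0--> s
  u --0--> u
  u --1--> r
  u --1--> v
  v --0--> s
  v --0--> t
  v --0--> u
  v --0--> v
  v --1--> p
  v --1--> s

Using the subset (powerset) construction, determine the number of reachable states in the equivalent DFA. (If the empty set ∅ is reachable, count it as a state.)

14

Start state of the DFA: {p}.
{p} --0--> {q,u}  [new]
{p} --1--> {p,s}  [new]
{q,u} --0--> {q,s,u,v}  [new]
{q,u} --1--> {r,v}  [new]
{p,s} --0--> {q,u,v}  [new]
{p,s} --1--> {p,q,s}  [new]
{q,s,u,v} --0--> {q,s,t,u,v}  [new]
{q,s,u,v} --1--> {p,q,r,s,v}  [new]
{r,v} --0--> {s,t,u,v}  [new]
{r,v} --1--> {p,r,s,t,v}  [new]
{q,u,v} --0--> {q,s,t,u,v}  [seen]
{q,u,v} --1--> {p,r,s,v}  [new]
{p,q,s} --0--> {q,u,v}  [seen]
{p,q,s} --1--> {p,q,r,s}  [new]
{q,s,t,u,v} --0--> {q,s,t,u,v}  [seen]
{q,s,t,u,v} --1--> {p,q,r,s,v}  [seen]
{p,q,r,s,v} --0--> {q,s,t,u,v}  [seen]
{p,q,r,s,v} --1--> {p,q,r,s,t,v}  [new]
{s,t,u,v} --0--> {q,s,t,u,v}  [seen]
{s,t,u,v} --1--> {p,q,r,s,v}  [seen]
{p,r,s,t,v} --0--> {q,s,t,u,v}  [seen]
{p,r,s,t,v} --1--> {p,q,r,s,t,v}  [seen]
{p,r,s,v} --0--> {q,s,t,u,v}  [seen]
{p,r,s,v} --1--> {p,q,r,s,t,v}  [seen]
{p,q,r,s} --0--> {q,u,v}  [seen]
{p,q,r,s} --1--> {p,q,r,s,t,v}  [seen]
{p,q,r,s,t,v} --0--> {q,s,t,u,v}  [seen]
{p,q,r,s,t,v} --1--> {p,q,r,s,t,v}  [seen]
Reachable DFA states: {p}, {q,u}, {p,s}, {q,s,u,v}, {r,v}, {q,u,v}, {p,q,s}, {q,s,t,u,v}, {p,q,r,s,v}, {s,t,u,v}, {p,r,s,t,v}, {p,r,s,v}, {p,q,r,s}, {p,q,r,s,t,v}.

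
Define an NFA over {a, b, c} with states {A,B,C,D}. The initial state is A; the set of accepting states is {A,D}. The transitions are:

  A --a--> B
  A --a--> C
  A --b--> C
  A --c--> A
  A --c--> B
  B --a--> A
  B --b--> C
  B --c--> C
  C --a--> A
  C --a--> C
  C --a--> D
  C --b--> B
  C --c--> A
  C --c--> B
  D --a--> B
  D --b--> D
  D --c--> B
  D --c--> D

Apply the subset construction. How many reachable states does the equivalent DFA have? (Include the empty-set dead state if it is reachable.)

12

Start state of the DFA: {A}.
{A} --a--> {B,C}  [new]
{A} --b--> {C}  [new]
{A} --c--> {A,B}  [new]
{B,C} --a--> {A,C,D}  [new]
{B,C} --b--> {B,C}  [seen]
{B,C} --c--> {A,B,C}  [new]
{C} --a--> {A,C,D}  [seen]
{C} --b--> {B}  [new]
{C} --c--> {A,B}  [seen]
{A,B} --a--> {A,B,C}  [seen]
{A,B} --b--> {C}  [seen]
{A,B} --c--> {A,B,C}  [seen]
{A,C,D} --a--> {A,B,C,D}  [new]
{A,C,D} --b--> {B,C,D}  [new]
{A,C,D} --c--> {A,B,D}  [new]
{A,B,C} --a--> {A,B,C,D}  [seen]
{A,B,C} --b--> {B,C}  [seen]
{A,B,C} --c--> {A,B,C}  [seen]
{B} --a--> {A}  [seen]
{B} --b--> {C}  [seen]
{B} --c--> {C}  [seen]
{A,B,C,D} --a--> {A,B,C,D}  [seen]
{A,B,C,D} --b--> {B,C,D}  [seen]
{A,B,C,D} --c--> {A,B,C,D}  [seen]
{B,C,D} --a--> {A,B,C,D}  [seen]
{B,C,D} --b--> {B,C,D}  [seen]
{B,C,D} --c--> {A,B,C,D}  [seen]
{A,B,D} --a--> {A,B,C}  [seen]
{A,B,D} --b--> {C,D}  [new]
{A,B,D} --c--> {A,B,C,D}  [seen]
{C,D} --a--> {A,B,C,D}  [seen]
{C,D} --b--> {B,D}  [new]
{C,D} --c--> {A,B,D}  [seen]
{B,D} --a--> {A,B}  [seen]
{B,D} --b--> {C,D}  [seen]
{B,D} --c--> {B,C,D}  [seen]
Reachable DFA states: {A}, {B,C}, {C}, {A,B}, {A,C,D}, {A,B,C}, {B}, {A,B,C,D}, {B,C,D}, {A,B,D}, {C,D}, {B,D}.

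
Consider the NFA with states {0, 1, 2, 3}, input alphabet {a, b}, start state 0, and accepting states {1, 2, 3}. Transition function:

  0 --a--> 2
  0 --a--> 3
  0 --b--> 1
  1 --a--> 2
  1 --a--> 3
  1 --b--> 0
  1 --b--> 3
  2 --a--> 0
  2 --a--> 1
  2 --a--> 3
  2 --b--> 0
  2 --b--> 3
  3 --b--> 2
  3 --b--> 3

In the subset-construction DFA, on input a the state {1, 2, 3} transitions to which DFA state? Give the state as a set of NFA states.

δ(1,a) = {2, 3}; δ(2,a) = {0, 1, 3}; δ(3,a) = ∅.
Union: {0, 1, 2, 3}.

{0, 1, 2, 3}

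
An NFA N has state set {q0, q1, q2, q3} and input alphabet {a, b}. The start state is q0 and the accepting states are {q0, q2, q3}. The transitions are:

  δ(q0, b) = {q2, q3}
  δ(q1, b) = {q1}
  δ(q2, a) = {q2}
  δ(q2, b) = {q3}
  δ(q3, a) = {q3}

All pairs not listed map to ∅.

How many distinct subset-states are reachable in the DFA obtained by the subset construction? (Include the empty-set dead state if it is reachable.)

4

Start state of the DFA: {q0}.
{q0} --a--> ∅  [new]
{q0} --b--> {q2, q3}  [new]
∅ --a--> ∅  [seen]
∅ --b--> ∅  [seen]
{q2, q3} --a--> {q2, q3}  [seen]
{q2, q3} --b--> {q3}  [new]
{q3} --a--> {q3}  [seen]
{q3} --b--> ∅  [seen]
Reachable DFA states: {q0}, ∅, {q2, q3}, {q3}.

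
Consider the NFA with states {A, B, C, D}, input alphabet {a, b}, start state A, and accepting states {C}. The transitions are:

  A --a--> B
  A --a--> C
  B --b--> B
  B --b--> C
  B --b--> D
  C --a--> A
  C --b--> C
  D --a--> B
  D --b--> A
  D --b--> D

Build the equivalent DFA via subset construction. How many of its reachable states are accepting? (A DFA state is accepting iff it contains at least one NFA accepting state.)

4

Start state of the DFA: {A}.
{A} --a--> {B, C}  [new]
{A} --b--> ∅  [new]
{B, C} --a--> {A}  [seen]
{B, C} --b--> {B, C, D}  [new]
∅ --a--> ∅  [seen]
∅ --b--> ∅  [seen]
{B, C, D} --a--> {A, B}  [new]
{B, C, D} --b--> {A, B, C, D}  [new]
{A, B} --a--> {B, C}  [seen]
{A, B} --b--> {B, C, D}  [seen]
{A, B, C, D} --a--> {A, B, C}  [new]
{A, B, C, D} --b--> {A, B, C, D}  [seen]
{A, B, C} --a--> {A, B, C}  [seen]
{A, B, C} --b--> {B, C, D}  [seen]
Reachable DFA states: {A}, {B, C}, ∅, {B, C, D}, {A, B}, {A, B, C, D}, {A, B, C}.
Accepting DFA states (contain an NFA accepting state): {B, C}, {B, C, D}, {A, B, C, D}, {A, B, C}.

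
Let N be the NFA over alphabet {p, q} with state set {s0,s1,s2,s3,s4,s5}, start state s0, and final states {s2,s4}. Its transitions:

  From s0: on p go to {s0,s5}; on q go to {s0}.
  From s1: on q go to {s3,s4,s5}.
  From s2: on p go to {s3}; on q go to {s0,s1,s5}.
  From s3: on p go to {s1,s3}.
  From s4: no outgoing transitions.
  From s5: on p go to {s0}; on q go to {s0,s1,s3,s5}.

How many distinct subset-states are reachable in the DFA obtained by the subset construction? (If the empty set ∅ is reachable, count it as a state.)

4

Start state of the DFA: {s0}.
{s0} --p--> {s0,s5}  [new]
{s0} --q--> {s0}  [seen]
{s0,s5} --p--> {s0,s5}  [seen]
{s0,s5} --q--> {s0,s1,s3,s5}  [new]
{s0,s1,s3,s5} --p--> {s0,s1,s3,s5}  [seen]
{s0,s1,s3,s5} --q--> {s0,s1,s3,s4,s5}  [new]
{s0,s1,s3,s4,s5} --p--> {s0,s1,s3,s5}  [seen]
{s0,s1,s3,s4,s5} --q--> {s0,s1,s3,s4,s5}  [seen]
Reachable DFA states: {s0}, {s0,s5}, {s0,s1,s3,s5}, {s0,s1,s3,s4,s5}.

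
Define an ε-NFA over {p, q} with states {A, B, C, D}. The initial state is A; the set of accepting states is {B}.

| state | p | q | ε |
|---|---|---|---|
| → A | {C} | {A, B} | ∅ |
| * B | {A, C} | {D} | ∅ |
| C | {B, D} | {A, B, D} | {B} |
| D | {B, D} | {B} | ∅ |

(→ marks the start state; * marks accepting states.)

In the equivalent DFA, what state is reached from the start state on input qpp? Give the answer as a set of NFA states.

{A, B, C, D}

Start: {A}.
δ(A,q) = {A, B}.
Union: {A, B}.
After q: {A, B}.
δ(A,p) = {C}; δ(B,p) = {A, C}.
Union: {A, C}.
ε-closure gives {A, B, C}.
After p: {A, B, C}.
δ(A,p) = {C}; δ(B,p) = {A, C}; δ(C,p) = {B, D}.
Union: {A, B, C, D}.
After p: {A, B, C, D}.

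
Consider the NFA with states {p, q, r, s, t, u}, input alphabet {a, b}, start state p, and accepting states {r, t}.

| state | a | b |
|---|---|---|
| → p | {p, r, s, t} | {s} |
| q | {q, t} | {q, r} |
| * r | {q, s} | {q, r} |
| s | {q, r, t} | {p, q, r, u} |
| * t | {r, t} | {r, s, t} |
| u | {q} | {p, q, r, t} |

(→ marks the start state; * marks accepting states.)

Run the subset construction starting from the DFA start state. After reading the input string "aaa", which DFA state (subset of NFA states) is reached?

{p, q, r, s, t}

Start: {p}.
δ(p,a) = {p, r, s, t}.
Union: {p, r, s, t}.
After a: {p, r, s, t}.
δ(p,a) = {p, r, s, t}; δ(r,a) = {q, s}; δ(s,a) = {q, r, t}; δ(t,a) = {r, t}.
Union: {p, q, r, s, t}.
After a: {p, q, r, s, t}.
δ(p,a) = {p, r, s, t}; δ(q,a) = {q, t}; δ(r,a) = {q, s}; δ(s,a) = {q, r, t}; δ(t,a) = {r, t}.
Union: {p, q, r, s, t}.
After a: {p, q, r, s, t}.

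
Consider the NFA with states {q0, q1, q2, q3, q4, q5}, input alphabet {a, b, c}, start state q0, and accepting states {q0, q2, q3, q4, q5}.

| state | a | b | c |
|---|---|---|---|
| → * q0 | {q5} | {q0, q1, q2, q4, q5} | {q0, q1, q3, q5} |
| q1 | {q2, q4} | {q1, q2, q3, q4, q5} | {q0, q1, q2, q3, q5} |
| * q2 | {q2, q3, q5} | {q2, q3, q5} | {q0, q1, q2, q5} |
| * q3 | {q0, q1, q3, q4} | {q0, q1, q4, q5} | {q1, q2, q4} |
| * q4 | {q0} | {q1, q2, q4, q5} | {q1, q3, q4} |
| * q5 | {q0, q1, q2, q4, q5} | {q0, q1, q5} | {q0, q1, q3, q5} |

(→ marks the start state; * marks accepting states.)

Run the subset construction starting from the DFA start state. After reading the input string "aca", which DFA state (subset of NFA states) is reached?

Start: {q0}.
δ(q0,a) = {q5}.
Union: {q5}.
After a: {q5}.
δ(q5,c) = {q0, q1, q3, q5}.
Union: {q0, q1, q3, q5}.
After c: {q0, q1, q3, q5}.
δ(q0,a) = {q5}; δ(q1,a) = {q2, q4}; δ(q3,a) = {q0, q1, q3, q4}; δ(q5,a) = {q0, q1, q2, q4, q5}.
Union: {q0, q1, q2, q3, q4, q5}.
After a: {q0, q1, q2, q3, q4, q5}.

{q0, q1, q2, q3, q4, q5}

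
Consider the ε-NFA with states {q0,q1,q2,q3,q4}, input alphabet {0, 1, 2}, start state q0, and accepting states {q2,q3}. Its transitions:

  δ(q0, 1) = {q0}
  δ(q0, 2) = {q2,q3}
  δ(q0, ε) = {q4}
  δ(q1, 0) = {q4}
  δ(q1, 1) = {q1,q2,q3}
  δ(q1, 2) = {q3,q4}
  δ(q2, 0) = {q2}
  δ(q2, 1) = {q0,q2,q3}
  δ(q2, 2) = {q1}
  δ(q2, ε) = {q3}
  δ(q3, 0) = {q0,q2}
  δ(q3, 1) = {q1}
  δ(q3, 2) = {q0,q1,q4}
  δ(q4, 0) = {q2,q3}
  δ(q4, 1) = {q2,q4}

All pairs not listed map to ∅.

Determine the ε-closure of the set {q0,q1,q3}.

Begin with {q0,q1,q3}.
q0 →ε {q4}; add q4.
ε-closure = {q0,q1,q3,q4}.

{q0,q1,q3,q4}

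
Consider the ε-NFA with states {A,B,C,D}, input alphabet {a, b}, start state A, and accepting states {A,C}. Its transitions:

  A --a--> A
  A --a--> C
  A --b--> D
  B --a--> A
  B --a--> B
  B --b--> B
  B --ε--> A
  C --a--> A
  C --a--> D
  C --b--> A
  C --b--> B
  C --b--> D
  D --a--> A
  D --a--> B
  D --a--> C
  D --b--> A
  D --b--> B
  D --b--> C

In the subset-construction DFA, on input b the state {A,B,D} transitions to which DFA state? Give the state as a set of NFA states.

{A,B,C,D}

δ(A,b) = {D}; δ(B,b) = {B}; δ(D,b) = {A,B,C}.
Union: {A,B,C,D}.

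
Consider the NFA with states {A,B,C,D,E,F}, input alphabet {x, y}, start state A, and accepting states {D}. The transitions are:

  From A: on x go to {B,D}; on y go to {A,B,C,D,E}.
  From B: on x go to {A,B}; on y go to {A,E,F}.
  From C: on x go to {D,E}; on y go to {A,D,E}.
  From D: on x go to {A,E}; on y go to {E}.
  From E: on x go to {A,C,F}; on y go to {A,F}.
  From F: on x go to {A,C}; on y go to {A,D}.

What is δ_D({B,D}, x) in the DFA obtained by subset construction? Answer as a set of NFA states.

{A,B,E}

δ(B,x) = {A,B}; δ(D,x) = {A,E}.
Union: {A,B,E}.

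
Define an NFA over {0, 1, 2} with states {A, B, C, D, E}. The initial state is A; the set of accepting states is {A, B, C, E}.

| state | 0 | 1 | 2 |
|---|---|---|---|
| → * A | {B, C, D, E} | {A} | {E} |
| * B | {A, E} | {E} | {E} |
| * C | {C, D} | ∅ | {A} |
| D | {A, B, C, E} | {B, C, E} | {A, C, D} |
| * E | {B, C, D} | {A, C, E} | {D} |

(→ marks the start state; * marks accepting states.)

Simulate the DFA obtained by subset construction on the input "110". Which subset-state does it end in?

{B, C, D, E}

Start: {A}.
δ(A,1) = {A}.
Union: {A}.
After 1: {A}.
δ(A,1) = {A}.
Union: {A}.
After 1: {A}.
δ(A,0) = {B, C, D, E}.
Union: {B, C, D, E}.
After 0: {B, C, D, E}.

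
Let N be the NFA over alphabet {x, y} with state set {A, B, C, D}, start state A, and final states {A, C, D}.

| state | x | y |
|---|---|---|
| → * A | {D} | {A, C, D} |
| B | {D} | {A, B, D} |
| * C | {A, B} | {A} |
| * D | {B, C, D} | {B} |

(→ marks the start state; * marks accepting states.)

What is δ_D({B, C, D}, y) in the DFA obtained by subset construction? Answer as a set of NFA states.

δ(B,y) = {A, B, D}; δ(C,y) = {A}; δ(D,y) = {B}.
Union: {A, B, D}.

{A, B, D}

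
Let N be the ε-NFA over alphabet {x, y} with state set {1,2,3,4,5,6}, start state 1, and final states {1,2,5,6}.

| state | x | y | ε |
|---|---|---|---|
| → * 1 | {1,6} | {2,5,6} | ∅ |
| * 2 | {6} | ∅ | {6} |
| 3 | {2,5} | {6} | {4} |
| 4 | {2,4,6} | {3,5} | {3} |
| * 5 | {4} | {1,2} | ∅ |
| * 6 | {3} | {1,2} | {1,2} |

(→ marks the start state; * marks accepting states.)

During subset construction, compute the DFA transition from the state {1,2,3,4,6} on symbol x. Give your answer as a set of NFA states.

δ(1,x) = {1,6}; δ(2,x) = {6}; δ(3,x) = {2,5}; δ(4,x) = {2,4,6}; δ(6,x) = {3}.
Union: {1,2,3,4,5,6}.

{1,2,3,4,5,6}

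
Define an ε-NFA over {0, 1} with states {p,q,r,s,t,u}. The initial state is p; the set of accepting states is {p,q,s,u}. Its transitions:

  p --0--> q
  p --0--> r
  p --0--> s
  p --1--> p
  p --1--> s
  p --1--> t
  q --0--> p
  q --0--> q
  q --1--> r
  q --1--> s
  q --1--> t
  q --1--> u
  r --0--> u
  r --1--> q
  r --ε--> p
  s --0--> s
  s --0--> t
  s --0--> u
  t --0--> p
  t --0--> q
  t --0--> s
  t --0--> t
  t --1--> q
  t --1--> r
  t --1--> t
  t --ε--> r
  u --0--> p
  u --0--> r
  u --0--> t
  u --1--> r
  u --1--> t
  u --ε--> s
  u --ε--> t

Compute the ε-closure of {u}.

{p,r,s,t,u}

Begin with {u}.
u →ε {s,t}; add s, t.
t →ε {r}; add r.
r →ε {p}; add p.
ε-closure = {p,r,s,t,u}.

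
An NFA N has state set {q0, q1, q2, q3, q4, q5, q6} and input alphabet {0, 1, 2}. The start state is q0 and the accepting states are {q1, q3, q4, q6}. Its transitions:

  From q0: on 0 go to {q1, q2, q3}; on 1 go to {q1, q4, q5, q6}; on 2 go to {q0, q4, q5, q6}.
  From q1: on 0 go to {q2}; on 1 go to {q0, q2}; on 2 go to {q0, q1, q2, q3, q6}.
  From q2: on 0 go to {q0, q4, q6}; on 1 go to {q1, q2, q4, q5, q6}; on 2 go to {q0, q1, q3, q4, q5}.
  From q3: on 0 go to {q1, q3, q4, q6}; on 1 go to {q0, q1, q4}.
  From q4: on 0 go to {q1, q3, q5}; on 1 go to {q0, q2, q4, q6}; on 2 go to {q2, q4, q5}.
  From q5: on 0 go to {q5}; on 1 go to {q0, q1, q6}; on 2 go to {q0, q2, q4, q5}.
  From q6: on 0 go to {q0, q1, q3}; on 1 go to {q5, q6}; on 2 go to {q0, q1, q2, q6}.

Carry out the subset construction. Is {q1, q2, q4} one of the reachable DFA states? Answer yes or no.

no

Start state of the DFA: {q0}.
{q0} --0--> {q1, q2, q3}  [new]
{q0} --1--> {q1, q4, q5, q6}  [new]
{q0} --2--> {q0, q4, q5, q6}  [new]
{q1, q2, q3} --0--> {q0, q1, q2, q3, q4, q6}  [new]
{q1, q2, q3} --1--> {q0, q1, q2, q4, q5, q6}  [new]
{q1, q2, q3} --2--> {q0, q1, q2, q3, q4, q5, q6}  [new]
{q1, q4, q5, q6} --0--> {q0, q1, q2, q3, q5}  [new]
{q1, q4, q5, q6} --1--> {q0, q1, q2, q4, q5, q6}  [seen]
{q1, q4, q5, q6} --2--> {q0, q1, q2, q3, q4, q5, q6}  [seen]
{q0, q4, q5, q6} --0--> {q0, q1, q2, q3, q5}  [seen]
{q0, q4, q5, q6} --1--> {q0, q1, q2, q4, q5, q6}  [seen]
{q0, q4, q5, q6} --2--> {q0, q1, q2, q4, q5, q6}  [seen]
{q0, q1, q2, q3, q4, q6} --0--> {q0, q1, q2, q3, q4, q5, q6}  [seen]
{q0, q1, q2, q3, q4, q6} --1--> {q0, q1, q2, q4, q5, q6}  [seen]
{q0, q1, q2, q3, q4, q6} --2--> {q0, q1, q2, q3, q4, q5, q6}  [seen]
{q0, q1, q2, q4, q5, q6} --0--> {q0, q1, q2, q3, q4, q5, q6}  [seen]
{q0, q1, q2, q4, q5, q6} --1--> {q0, q1, q2, q4, q5, q6}  [seen]
{q0, q1, q2, q4, q5, q6} --2--> {q0, q1, q2, q3, q4, q5, q6}  [seen]
{q0, q1, q2, q3, q4, q5, q6} --0--> {q0, q1, q2, q3, q4, q5, q6}  [seen]
{q0, q1, q2, q3, q4, q5, q6} --1--> {q0, q1, q2, q4, q5, q6}  [seen]
{q0, q1, q2, q3, q4, q5, q6} --2--> {q0, q1, q2, q3, q4, q5, q6}  [seen]
{q0, q1, q2, q3, q5} --0--> {q0, q1, q2, q3, q4, q5, q6}  [seen]
{q0, q1, q2, q3, q5} --1--> {q0, q1, q2, q4, q5, q6}  [seen]
{q0, q1, q2, q3, q5} --2--> {q0, q1, q2, q3, q4, q5, q6}  [seen]
Reachable DFA states: {q0}, {q1, q2, q3}, {q1, q4, q5, q6}, {q0, q4, q5, q6}, {q0, q1, q2, q3, q4, q6}, {q0, q1, q2, q4, q5, q6}, {q0, q1, q2, q3, q4, q5, q6}, {q0, q1, q2, q3, q5}.
{q1, q2, q4} is not among them.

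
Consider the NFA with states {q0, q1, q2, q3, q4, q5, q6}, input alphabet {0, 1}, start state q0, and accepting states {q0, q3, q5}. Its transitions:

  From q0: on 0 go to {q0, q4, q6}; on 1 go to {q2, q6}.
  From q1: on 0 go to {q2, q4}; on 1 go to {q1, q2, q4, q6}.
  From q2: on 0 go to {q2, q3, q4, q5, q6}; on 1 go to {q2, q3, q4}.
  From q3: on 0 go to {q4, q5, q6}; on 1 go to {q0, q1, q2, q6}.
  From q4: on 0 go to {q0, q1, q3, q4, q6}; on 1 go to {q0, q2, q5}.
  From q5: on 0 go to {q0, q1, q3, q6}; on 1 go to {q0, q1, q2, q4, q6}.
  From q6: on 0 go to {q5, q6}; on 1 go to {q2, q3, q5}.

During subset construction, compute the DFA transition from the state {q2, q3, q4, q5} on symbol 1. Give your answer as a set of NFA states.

δ(q2,1) = {q2, q3, q4}; δ(q3,1) = {q0, q1, q2, q6}; δ(q4,1) = {q0, q2, q5}; δ(q5,1) = {q0, q1, q2, q4, q6}.
Union: {q0, q1, q2, q3, q4, q5, q6}.

{q0, q1, q2, q3, q4, q5, q6}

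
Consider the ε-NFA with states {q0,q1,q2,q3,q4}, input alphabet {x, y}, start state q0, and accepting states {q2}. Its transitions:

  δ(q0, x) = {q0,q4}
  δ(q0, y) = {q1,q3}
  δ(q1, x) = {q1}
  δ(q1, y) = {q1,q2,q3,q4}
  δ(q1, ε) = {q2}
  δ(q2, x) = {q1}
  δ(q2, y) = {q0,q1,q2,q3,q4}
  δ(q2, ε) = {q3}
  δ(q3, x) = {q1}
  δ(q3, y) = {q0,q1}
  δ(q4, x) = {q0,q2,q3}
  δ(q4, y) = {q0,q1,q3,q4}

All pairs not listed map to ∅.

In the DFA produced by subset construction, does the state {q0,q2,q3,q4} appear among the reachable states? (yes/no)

Start state of the DFA: {q0} (ε-closure of the NFA start).
{q0} --x--> {q0,q4}  [new]
{q0} --y--> {q1,q2,q3}  [new]
{q0,q4} --x--> {q0,q2,q3,q4}  [new]
{q0,q4} --y--> {q0,q1,q2,q3,q4}  [new]
{q1,q2,q3} --x--> {q1,q2,q3}  [seen]
{q1,q2,q3} --y--> {q0,q1,q2,q3,q4}  [seen]
{q0,q2,q3,q4} --x--> {q0,q1,q2,q3,q4}  [seen]
{q0,q2,q3,q4} --y--> {q0,q1,q2,q3,q4}  [seen]
{q0,q1,q2,q3,q4} --x--> {q0,q1,q2,q3,q4}  [seen]
{q0,q1,q2,q3,q4} --y--> {q0,q1,q2,q3,q4}  [seen]
Reachable DFA states: {q0}, {q0,q4}, {q1,q2,q3}, {q0,q2,q3,q4}, {q0,q1,q2,q3,q4}.
{q0,q2,q3,q4} is among them.

yes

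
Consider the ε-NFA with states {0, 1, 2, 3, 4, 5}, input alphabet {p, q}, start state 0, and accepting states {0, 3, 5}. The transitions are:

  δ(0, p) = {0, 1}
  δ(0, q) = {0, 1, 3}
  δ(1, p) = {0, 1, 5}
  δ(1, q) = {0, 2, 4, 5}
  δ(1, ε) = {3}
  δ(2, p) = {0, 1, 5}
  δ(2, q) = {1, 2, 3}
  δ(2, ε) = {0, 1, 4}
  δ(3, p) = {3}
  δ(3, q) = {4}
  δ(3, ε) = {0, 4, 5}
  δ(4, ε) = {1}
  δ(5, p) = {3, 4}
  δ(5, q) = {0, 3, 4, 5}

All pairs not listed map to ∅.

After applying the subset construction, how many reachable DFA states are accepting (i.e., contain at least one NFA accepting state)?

Start state of the DFA: {0} (ε-closure of the NFA start).
{0} --p--> {0, 1, 3, 4, 5}  [new]
{0} --q--> {0, 1, 3, 4, 5}  [seen]
{0, 1, 3, 4, 5} --p--> {0, 1, 3, 4, 5}  [seen]
{0, 1, 3, 4, 5} --q--> {0, 1, 2, 3, 4, 5}  [new]
{0, 1, 2, 3, 4, 5} --p--> {0, 1, 3, 4, 5}  [seen]
{0, 1, 2, 3, 4, 5} --q--> {0, 1, 2, 3, 4, 5}  [seen]
Reachable DFA states: {0}, {0, 1, 3, 4, 5}, {0, 1, 2, 3, 4, 5}.
Accepting DFA states (contain an NFA accepting state): {0}, {0, 1, 3, 4, 5}, {0, 1, 2, 3, 4, 5}.

3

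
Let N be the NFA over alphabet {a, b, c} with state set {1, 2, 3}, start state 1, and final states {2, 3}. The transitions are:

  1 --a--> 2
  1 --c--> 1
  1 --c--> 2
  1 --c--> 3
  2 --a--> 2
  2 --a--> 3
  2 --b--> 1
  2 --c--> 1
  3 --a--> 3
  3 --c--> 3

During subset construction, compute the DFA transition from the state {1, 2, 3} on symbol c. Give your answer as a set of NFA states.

δ(1,c) = {1, 2, 3}; δ(2,c) = {1}; δ(3,c) = {3}.
Union: {1, 2, 3}.

{1, 2, 3}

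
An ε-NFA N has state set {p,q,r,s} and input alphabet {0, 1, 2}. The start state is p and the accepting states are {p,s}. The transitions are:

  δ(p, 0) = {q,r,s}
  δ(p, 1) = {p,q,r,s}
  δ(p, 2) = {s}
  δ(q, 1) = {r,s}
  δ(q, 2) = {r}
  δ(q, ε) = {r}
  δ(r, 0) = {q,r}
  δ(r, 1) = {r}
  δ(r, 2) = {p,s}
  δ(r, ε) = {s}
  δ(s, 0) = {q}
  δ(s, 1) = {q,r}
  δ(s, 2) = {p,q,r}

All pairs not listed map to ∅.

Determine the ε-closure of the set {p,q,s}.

Begin with {p,q,s}.
q →ε {r}; add r.
ε-closure = {p,q,r,s}.

{p,q,r,s}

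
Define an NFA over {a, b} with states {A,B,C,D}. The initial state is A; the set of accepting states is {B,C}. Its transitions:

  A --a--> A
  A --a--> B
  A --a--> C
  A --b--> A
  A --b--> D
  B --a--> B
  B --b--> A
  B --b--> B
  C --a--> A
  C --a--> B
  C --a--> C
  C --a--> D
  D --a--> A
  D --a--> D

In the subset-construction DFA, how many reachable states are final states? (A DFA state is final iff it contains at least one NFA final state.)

Start state of the DFA: {A}.
{A} --a--> {A,B,C}  [new]
{A} --b--> {A,D}  [new]
{A,B,C} --a--> {A,B,C,D}  [new]
{A,B,C} --b--> {A,B,D}  [new]
{A,D} --a--> {A,B,C,D}  [seen]
{A,D} --b--> {A,D}  [seen]
{A,B,C,D} --a--> {A,B,C,D}  [seen]
{A,B,C,D} --b--> {A,B,D}  [seen]
{A,B,D} --a--> {A,B,C,D}  [seen]
{A,B,D} --b--> {A,B,D}  [seen]
Reachable DFA states: {A}, {A,B,C}, {A,D}, {A,B,C,D}, {A,B,D}.
Accepting DFA states (contain an NFA accepting state): {A,B,C}, {A,B,C,D}, {A,B,D}.

3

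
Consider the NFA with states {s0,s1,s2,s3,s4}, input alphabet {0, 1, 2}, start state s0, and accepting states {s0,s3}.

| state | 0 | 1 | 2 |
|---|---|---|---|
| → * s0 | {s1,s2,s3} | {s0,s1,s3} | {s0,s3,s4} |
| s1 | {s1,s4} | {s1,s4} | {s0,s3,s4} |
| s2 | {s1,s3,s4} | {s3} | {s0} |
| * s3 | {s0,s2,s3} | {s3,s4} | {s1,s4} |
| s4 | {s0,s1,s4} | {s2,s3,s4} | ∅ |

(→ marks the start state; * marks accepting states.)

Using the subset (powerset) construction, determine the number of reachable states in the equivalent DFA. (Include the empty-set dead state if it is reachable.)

Start state of the DFA: {s0}.
{s0} --0--> {s1,s2,s3}  [new]
{s0} --1--> {s0,s1,s3}  [new]
{s0} --2--> {s0,s3,s4}  [new]
{s1,s2,s3} --0--> {s0,s1,s2,s3,s4}  [new]
{s1,s2,s3} --1--> {s1,s3,s4}  [new]
{s1,s2,s3} --2--> {s0,s1,s3,s4}  [new]
{s0,s1,s3} --0--> {s0,s1,s2,s3,s4}  [seen]
{s0,s1,s3} --1--> {s0,s1,s3,s4}  [seen]
{s0,s1,s3} --2--> {s0,s1,s3,s4}  [seen]
{s0,s3,s4} --0--> {s0,s1,s2,s3,s4}  [seen]
{s0,s3,s4} --1--> {s0,s1,s2,s3,s4}  [seen]
{s0,s3,s4} --2--> {s0,s1,s3,s4}  [seen]
{s0,s1,s2,s3,s4} --0--> {s0,s1,s2,s3,s4}  [seen]
{s0,s1,s2,s3,s4} --1--> {s0,s1,s2,s3,s4}  [seen]
{s0,s1,s2,s3,s4} --2--> {s0,s1,s3,s4}  [seen]
{s1,s3,s4} --0--> {s0,s1,s2,s3,s4}  [seen]
{s1,s3,s4} --1--> {s1,s2,s3,s4}  [new]
{s1,s3,s4} --2--> {s0,s1,s3,s4}  [seen]
{s0,s1,s3,s4} --0--> {s0,s1,s2,s3,s4}  [seen]
{s0,s1,s3,s4} --1--> {s0,s1,s2,s3,s4}  [seen]
{s0,s1,s3,s4} --2--> {s0,s1,s3,s4}  [seen]
{s1,s2,s3,s4} --0--> {s0,s1,s2,s3,s4}  [seen]
{s1,s2,s3,s4} --1--> {s1,s2,s3,s4}  [seen]
{s1,s2,s3,s4} --2--> {s0,s1,s3,s4}  [seen]
Reachable DFA states: {s0}, {s1,s2,s3}, {s0,s1,s3}, {s0,s3,s4}, {s0,s1,s2,s3,s4}, {s1,s3,s4}, {s0,s1,s3,s4}, {s1,s2,s3,s4}.

8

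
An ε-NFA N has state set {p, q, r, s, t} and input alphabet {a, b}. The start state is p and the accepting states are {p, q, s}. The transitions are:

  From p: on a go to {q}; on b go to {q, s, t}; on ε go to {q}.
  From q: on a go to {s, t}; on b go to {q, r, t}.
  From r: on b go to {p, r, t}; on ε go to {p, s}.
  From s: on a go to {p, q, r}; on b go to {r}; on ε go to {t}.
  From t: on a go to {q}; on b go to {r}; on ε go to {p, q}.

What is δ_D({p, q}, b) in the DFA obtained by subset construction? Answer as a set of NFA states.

{p, q, r, s, t}

δ(p,b) = {q, s, t}; δ(q,b) = {q, r, t}.
Union: {q, r, s, t}.
ε-closure gives {p, q, r, s, t}.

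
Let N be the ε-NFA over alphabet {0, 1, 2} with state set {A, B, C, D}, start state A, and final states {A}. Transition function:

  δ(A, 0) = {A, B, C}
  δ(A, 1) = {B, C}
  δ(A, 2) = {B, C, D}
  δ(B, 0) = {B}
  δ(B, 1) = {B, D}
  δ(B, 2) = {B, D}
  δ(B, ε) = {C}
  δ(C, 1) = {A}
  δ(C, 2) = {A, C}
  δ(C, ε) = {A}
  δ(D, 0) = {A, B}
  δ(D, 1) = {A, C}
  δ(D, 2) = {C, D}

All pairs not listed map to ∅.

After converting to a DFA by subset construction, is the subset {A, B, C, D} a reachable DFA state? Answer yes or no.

Start state of the DFA: {A} (ε-closure of the NFA start).
{A} --0--> {A, B, C}  [new]
{A} --1--> {A, B, C}  [seen]
{A} --2--> {A, B, C, D}  [new]
{A, B, C} --0--> {A, B, C}  [seen]
{A, B, C} --1--> {A, B, C, D}  [seen]
{A, B, C} --2--> {A, B, C, D}  [seen]
{A, B, C, D} --0--> {A, B, C}  [seen]
{A, B, C, D} --1--> {A, B, C, D}  [seen]
{A, B, C, D} --2--> {A, B, C, D}  [seen]
Reachable DFA states: {A}, {A, B, C}, {A, B, C, D}.
{A, B, C, D} is among them.

yes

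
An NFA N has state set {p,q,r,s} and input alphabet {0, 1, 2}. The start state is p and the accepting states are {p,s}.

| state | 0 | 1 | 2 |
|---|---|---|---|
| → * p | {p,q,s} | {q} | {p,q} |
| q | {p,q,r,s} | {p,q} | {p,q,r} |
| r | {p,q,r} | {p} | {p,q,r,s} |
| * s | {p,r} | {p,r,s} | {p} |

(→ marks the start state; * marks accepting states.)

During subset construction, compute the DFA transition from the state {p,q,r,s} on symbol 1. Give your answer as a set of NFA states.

δ(p,1) = {q}; δ(q,1) = {p,q}; δ(r,1) = {p}; δ(s,1) = {p,r,s}.
Union: {p,q,r,s}.

{p,q,r,s}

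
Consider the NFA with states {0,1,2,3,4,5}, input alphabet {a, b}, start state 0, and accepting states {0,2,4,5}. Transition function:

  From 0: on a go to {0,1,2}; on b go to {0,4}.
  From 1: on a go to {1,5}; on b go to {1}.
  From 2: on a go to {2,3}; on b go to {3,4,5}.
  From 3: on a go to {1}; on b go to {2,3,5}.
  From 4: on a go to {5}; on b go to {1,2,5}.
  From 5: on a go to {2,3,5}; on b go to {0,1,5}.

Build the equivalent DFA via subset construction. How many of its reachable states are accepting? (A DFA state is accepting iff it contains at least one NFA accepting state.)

8

Start state of the DFA: {0}.
{0} --a--> {0,1,2}  [new]
{0} --b--> {0,4}  [new]
{0,1,2} --a--> {0,1,2,3,5}  [new]
{0,1,2} --b--> {0,1,3,4,5}  [new]
{0,4} --a--> {0,1,2,5}  [new]
{0,4} --b--> {0,1,2,4,5}  [new]
{0,1,2,3,5} --a--> {0,1,2,3,5}  [seen]
{0,1,2,3,5} --b--> {0,1,2,3,4,5}  [new]
{0,1,3,4,5} --a--> {0,1,2,3,5}  [seen]
{0,1,3,4,5} --b--> {0,1,2,3,4,5}  [seen]
{0,1,2,5} --a--> {0,1,2,3,5}  [seen]
{0,1,2,5} --b--> {0,1,3,4,5}  [seen]
{0,1,2,4,5} --a--> {0,1,2,3,5}  [seen]
{0,1,2,4,5} --b--> {0,1,2,3,4,5}  [seen]
{0,1,2,3,4,5} --a--> {0,1,2,3,5}  [seen]
{0,1,2,3,4,5} --b--> {0,1,2,3,4,5}  [seen]
Reachable DFA states: {0}, {0,1,2}, {0,4}, {0,1,2,3,5}, {0,1,3,4,5}, {0,1,2,5}, {0,1,2,4,5}, {0,1,2,3,4,5}.
Accepting DFA states (contain an NFA accepting state): {0}, {0,1,2}, {0,4}, {0,1,2,3,5}, {0,1,3,4,5}, {0,1,2,5}, {0,1,2,4,5}, {0,1,2,3,4,5}.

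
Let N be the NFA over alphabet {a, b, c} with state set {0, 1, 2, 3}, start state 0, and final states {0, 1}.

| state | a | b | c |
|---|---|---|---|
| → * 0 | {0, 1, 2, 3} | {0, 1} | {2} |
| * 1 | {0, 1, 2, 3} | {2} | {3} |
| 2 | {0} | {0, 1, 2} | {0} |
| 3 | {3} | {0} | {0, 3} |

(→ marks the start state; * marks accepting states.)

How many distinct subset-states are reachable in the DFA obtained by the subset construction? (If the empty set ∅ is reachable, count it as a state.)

Start state of the DFA: {0}.
{0} --a--> {0, 1, 2, 3}  [new]
{0} --b--> {0, 1}  [new]
{0} --c--> {2}  [new]
{0, 1, 2, 3} --a--> {0, 1, 2, 3}  [seen]
{0, 1, 2, 3} --b--> {0, 1, 2}  [new]
{0, 1, 2, 3} --c--> {0, 2, 3}  [new]
{0, 1} --a--> {0, 1, 2, 3}  [seen]
{0, 1} --b--> {0, 1, 2}  [seen]
{0, 1} --c--> {2, 3}  [new]
{2} --a--> {0}  [seen]
{2} --b--> {0, 1, 2}  [seen]
{2} --c--> {0}  [seen]
{0, 1, 2} --a--> {0, 1, 2, 3}  [seen]
{0, 1, 2} --b--> {0, 1, 2}  [seen]
{0, 1, 2} --c--> {0, 2, 3}  [seen]
{0, 2, 3} --a--> {0, 1, 2, 3}  [seen]
{0, 2, 3} --b--> {0, 1, 2}  [seen]
{0, 2, 3} --c--> {0, 2, 3}  [seen]
{2, 3} --a--> {0, 3}  [new]
{2, 3} --b--> {0, 1, 2}  [seen]
{2, 3} --c--> {0, 3}  [seen]
{0, 3} --a--> {0, 1, 2, 3}  [seen]
{0, 3} --b--> {0, 1}  [seen]
{0, 3} --c--> {0, 2, 3}  [seen]
Reachable DFA states: {0}, {0, 1, 2, 3}, {0, 1}, {2}, {0, 1, 2}, {0, 2, 3}, {2, 3}, {0, 3}.

8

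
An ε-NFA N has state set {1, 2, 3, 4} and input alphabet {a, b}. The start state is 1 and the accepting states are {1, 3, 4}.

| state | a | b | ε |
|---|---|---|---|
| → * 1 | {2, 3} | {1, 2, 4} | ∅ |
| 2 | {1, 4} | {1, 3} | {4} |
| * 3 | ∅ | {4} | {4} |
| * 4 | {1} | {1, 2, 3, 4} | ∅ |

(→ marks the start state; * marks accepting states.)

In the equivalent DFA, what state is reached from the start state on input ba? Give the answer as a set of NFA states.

{1, 2, 3, 4}

Start: {1}.
δ(1,b) = {1, 2, 4}.
Union: {1, 2, 4}.
After b: {1, 2, 4}.
δ(1,a) = {2, 3}; δ(2,a) = {1, 4}; δ(4,a) = {1}.
Union: {1, 2, 3, 4}.
After a: {1, 2, 3, 4}.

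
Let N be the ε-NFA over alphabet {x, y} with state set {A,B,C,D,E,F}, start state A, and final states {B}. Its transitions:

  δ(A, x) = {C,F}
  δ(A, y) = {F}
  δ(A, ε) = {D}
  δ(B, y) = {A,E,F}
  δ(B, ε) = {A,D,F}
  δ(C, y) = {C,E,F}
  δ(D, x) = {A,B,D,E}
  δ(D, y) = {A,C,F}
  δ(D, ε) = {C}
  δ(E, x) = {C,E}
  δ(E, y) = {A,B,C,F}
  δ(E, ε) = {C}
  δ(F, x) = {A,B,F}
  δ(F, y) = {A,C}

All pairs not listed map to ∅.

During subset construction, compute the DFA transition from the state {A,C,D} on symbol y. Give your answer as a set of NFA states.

δ(A,y) = {F}; δ(C,y) = {C,E,F}; δ(D,y) = {A,C,F}.
Union: {A,C,E,F}.
ε-closure gives {A,C,D,E,F}.

{A,C,D,E,F}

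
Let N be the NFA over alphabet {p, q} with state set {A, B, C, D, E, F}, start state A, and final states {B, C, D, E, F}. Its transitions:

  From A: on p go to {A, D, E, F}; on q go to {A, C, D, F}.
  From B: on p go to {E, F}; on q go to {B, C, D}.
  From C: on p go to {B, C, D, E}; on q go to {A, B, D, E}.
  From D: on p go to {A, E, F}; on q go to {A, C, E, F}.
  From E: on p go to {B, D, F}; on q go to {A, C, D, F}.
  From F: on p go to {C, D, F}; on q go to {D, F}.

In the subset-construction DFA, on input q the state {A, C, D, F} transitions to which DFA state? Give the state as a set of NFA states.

δ(A,q) = {A, C, D, F}; δ(C,q) = {A, B, D, E}; δ(D,q) = {A, C, E, F}; δ(F,q) = {D, F}.
Union: {A, B, C, D, E, F}.

{A, B, C, D, E, F}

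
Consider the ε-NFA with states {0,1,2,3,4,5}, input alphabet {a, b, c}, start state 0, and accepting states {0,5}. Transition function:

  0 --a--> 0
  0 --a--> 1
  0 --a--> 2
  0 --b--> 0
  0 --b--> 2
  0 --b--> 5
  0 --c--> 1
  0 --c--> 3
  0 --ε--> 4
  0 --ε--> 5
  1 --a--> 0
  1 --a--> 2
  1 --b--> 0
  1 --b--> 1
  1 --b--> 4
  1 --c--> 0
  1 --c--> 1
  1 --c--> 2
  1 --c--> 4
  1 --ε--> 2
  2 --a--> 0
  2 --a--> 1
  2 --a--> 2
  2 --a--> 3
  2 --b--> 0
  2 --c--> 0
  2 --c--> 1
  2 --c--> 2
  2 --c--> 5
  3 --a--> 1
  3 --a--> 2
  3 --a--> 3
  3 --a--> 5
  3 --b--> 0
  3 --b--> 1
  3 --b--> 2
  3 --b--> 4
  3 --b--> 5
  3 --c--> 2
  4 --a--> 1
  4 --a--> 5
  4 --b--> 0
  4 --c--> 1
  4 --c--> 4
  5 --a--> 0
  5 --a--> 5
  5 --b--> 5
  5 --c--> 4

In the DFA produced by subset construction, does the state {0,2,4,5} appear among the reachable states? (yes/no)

Start state of the DFA: {0,4,5} (ε-closure of the NFA start).
{0,4,5} --a--> {0,1,2,4,5}  [new]
{0,4,5} --b--> {0,2,4,5}  [new]
{0,4,5} --c--> {1,2,3,4}  [new]
{0,1,2,4,5} --a--> {0,1,2,3,4,5}  [new]
{0,1,2,4,5} --b--> {0,1,2,4,5}  [seen]
{0,1,2,4,5} --c--> {0,1,2,3,4,5}  [seen]
{0,2,4,5} --a--> {0,1,2,3,4,5}  [seen]
{0,2,4,5} --b--> {0,2,4,5}  [seen]
{0,2,4,5} --c--> {0,1,2,3,4,5}  [seen]
{1,2,3,4} --a--> {0,1,2,3,4,5}  [seen]
{1,2,3,4} --b--> {0,1,2,4,5}  [seen]
{1,2,3,4} --c--> {0,1,2,4,5}  [seen]
{0,1,2,3,4,5} --a--> {0,1,2,3,4,5}  [seen]
{0,1,2,3,4,5} --b--> {0,1,2,4,5}  [seen]
{0,1,2,3,4,5} --c--> {0,1,2,3,4,5}  [seen]
Reachable DFA states: {0,4,5}, {0,1,2,4,5}, {0,2,4,5}, {1,2,3,4}, {0,1,2,3,4,5}.
{0,2,4,5} is among them.

yes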